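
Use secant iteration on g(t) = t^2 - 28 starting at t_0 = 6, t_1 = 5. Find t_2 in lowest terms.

58/11

g(6) = 8, g(5) = -3. t_2 = 5 - (-3)·(5 - 6)/((-3) - 8) = 58/11.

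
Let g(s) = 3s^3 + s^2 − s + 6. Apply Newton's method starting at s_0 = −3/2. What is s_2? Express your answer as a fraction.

−6357126/4305535

g'(s) = 9s^2 + 2s − 1.
g(−3/2) = −3/8, g'(−3/2) = 65/4, so s_1 = (−3/2) − (−3/8)/(65/4) = −96/65.
g(−96/65) = −1818/274625, g'(−96/65) = 66239/4225, so s_2 = (−96/65) − (−1818/274625)/(66239/4225) = −6357126/4305535.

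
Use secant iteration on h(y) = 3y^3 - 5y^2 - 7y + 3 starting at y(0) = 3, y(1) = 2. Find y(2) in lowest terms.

57/25

h(3) = 18, h(2) = -7. y(2) = 2 - (-7)·(2 - 3)/((-7) - 18) = 57/25.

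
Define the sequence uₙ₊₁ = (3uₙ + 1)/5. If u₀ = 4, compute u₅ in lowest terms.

u₁ = (3·4 + 1)/5 = 13/5.
u₂ = (3·(13/5) + 1)/5 = 44/25.
u₃ = (3·(44/25) + 1)/5 = 157/125.
u₄ = (3·(157/125) + 1)/5 = 596/625.
u₅ = (3·(596/625) + 1)/5 = 2413/3125.

2413/3125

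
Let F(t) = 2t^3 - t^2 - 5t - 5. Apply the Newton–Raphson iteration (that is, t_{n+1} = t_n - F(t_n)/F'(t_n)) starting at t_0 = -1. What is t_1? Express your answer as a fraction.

F'(t) = 6t^2 - 2t - 5.
F(-1) = -3, F'(-1) = 3, so t_1 = (-1) - (-3)/3 = 0.

0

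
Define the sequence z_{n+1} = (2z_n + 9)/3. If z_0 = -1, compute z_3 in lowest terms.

163/27

z_1 = (2·(-1) + 9)/3 = 7/3.
z_2 = (2·(7/3) + 9)/3 = 41/9.
z_3 = (2·(41/9) + 9)/3 = 163/27.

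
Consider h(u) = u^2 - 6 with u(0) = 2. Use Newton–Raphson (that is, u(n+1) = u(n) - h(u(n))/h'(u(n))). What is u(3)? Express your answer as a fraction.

h'(u) = 2u.
h(2) = -2, h'(2) = 4, so u(1) = 2 - (-2)/4 = 5/2.
h(5/2) = 1/4, h'(5/2) = 5, so u(2) = (5/2) - (1/4)/5 = 49/20.
h(49/20) = 1/400, h'(49/20) = 49/10, so u(3) = (49/20) - (1/400)/(49/10) = 4801/1960.

4801/1960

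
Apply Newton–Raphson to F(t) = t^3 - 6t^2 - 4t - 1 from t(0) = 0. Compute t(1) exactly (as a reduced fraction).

-1/4

F'(t) = 3t^2 - 12t - 4.
F(0) = -1, F'(0) = -4, so t(1) = 0 - (-1)/(-4) = -1/4.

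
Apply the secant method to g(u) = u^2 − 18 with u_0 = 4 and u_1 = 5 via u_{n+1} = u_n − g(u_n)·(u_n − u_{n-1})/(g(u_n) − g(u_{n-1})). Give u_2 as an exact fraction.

g(4) = −2, g(5) = 7. u_2 = 5 − 7·(5 − 4)/(7 − (−2)) = 38/9.

38/9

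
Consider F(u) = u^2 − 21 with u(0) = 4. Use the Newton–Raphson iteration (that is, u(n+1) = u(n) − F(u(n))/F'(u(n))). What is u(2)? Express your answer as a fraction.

F'(u) = 2u.
F(4) = −5, F'(4) = 8, so u(1) = 4 − (−5)/8 = 37/8.
F(37/8) = 25/64, F'(37/8) = 37/4, so u(2) = (37/8) − (25/64)/(37/4) = 2713/592.

2713/592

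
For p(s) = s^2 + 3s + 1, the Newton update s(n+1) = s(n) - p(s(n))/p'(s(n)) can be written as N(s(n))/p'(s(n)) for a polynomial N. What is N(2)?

3

p'(s) = 2s + 3.
N(s) = s·p'(s) - p(s) = s·(2s + 3) - (s^2 + 3s + 1) = s^2 - 1.
N(2) = 3.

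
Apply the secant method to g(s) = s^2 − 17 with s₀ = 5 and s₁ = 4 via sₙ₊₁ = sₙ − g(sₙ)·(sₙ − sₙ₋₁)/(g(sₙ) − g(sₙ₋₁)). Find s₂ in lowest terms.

37/9

g(5) = 8, g(4) = −1. s₂ = 4 − (−1)·(4 − 5)/((−1) − 8) = 37/9.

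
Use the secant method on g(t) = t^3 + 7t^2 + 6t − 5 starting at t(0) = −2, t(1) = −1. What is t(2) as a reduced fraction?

g(−2) = 3, g(−1) = −5. t(2) = (−1) − (−5)·((−1) − (−2))/((−5) − 3) = −13/8.

−13/8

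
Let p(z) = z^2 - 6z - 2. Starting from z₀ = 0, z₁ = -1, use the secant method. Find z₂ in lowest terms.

p(0) = -2, p(-1) = 5. z₂ = (-1) - 5·((-1) - 0)/(5 - (-2)) = -2/7.

-2/7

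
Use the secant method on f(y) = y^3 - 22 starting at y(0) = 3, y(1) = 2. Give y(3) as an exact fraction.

8651/3062

f(3) = 5, f(2) = -14. y(2) = 2 - (-14)·(2 - 3)/((-14) - 5) = 52/19.
f(2) = -14, f(52/19) = -10290/6859. y(3) = (52/19) - (-10290/6859)·((52/19) - 2)/((-10290/6859) - (-14)) = 8651/3062.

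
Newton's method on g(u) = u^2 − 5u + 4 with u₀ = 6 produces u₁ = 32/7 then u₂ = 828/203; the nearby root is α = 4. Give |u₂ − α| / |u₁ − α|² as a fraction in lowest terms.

7/29

u₁ − α = 32/7 − 4 = 4/7, so |u₁ − α| = 4/7.
u₂ − α = 828/203 − 4 = 16/203, so |u₂ − α| = 16/203.
|u₁ − α|² = 16/49.
Ratio = (16/203) / (16/49) = 7/29.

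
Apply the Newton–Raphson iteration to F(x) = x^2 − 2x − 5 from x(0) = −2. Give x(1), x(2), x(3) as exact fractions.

x(1) = −3/2, x(2) = −29/20, x(3) = −2841/1960

F'(x) = 2x − 2.
F(−2) = 3, F'(−2) = −6, so x(1) = (−2) − 3/(−6) = −3/2.
F(−3/2) = 1/4, F'(−3/2) = −5, so x(2) = (−3/2) − (1/4)/(−5) = −29/20.
F(−29/20) = 1/400, F'(−29/20) = −49/10, so x(3) = (−29/20) − (1/400)/(−49/10) = −2841/1960.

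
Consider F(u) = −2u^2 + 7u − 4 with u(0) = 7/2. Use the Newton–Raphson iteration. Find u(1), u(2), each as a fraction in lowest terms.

u(1) = 41/14, u(2) = 1289/462

F'(u) = −4u + 7.
F(7/2) = −4, F'(7/2) = −7, so u(1) = (7/2) − (−4)/(−7) = 41/14.
F(41/14) = −32/49, F'(41/14) = −33/7, so u(2) = (41/14) − (−32/49)/(−33/7) = 1289/462.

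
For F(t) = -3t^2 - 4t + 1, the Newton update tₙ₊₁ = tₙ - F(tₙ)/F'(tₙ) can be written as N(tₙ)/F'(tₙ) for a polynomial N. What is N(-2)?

F'(t) = -6t - 4.
N(t) = t·F'(t) - F(t) = t·(-6t - 4) - (-3t^2 - 4t + 1) = -3t^2 - 1.
N(-2) = -13.

-13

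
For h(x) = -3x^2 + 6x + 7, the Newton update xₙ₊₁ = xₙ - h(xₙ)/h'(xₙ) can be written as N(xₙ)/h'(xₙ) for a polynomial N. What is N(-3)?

-34

h'(x) = -6x + 6.
N(x) = x·h'(x) - h(x) = x·(-6x + 6) - (-3x^2 + 6x + 7) = -3x^2 - 7.
N(-3) = -34.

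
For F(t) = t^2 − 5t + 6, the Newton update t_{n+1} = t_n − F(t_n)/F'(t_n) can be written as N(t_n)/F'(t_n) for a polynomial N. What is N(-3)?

3

F'(t) = 2t − 5.
N(t) = t·F'(t) − F(t) = t·(2t − 5) − (t^2 − 5t + 6) = t^2 − 6.
N(-3) = 3.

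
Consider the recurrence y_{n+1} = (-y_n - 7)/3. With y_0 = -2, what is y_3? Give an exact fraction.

-47/27

y_1 = (-(-2) - 7)/3 = -5/3.
y_2 = (-(-5/3) - 7)/3 = -16/9.
y_3 = (-(-16/9) - 7)/3 = -47/27.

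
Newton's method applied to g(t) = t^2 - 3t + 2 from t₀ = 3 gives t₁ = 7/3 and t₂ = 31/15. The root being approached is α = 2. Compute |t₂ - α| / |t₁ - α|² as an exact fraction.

t₁ - α = 7/3 - 2 = 1/3, so |t₁ - α| = 1/3.
t₂ - α = 31/15 - 2 = 1/15, so |t₂ - α| = 1/15.
|t₁ - α|² = 1/9.
Ratio = (1/15) / (1/9) = 3/5.

3/5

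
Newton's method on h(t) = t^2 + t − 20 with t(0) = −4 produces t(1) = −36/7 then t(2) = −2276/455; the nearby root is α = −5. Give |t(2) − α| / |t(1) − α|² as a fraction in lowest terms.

7/65

t(1) − α = −36/7 − (−5) = −36/7 + 5 = −1/7, so |t(1) − α| = 1/7.
t(2) − α = −2276/455 − (−5) = −2276/455 + 5 = −1/455, so |t(2) − α| = 1/455.
|t(1) − α|² = 1/49.
Ratio = (1/455) / (1/49) = 7/65.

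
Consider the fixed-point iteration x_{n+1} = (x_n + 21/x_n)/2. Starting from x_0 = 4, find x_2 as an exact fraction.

2713/592

x_1 = (4 + 21/4)/2 = 37/8.
x_2 = (37/8 + 21/(37/8))/2 = 2713/592.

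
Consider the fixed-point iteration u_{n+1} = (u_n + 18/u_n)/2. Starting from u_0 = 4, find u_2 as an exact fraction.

u_1 = (4 + 18/4)/2 = 17/4.
u_2 = (17/4 + 18/(17/4))/2 = 577/136.

577/136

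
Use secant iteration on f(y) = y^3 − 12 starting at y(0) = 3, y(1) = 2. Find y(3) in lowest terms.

2763/1201

f(3) = 15, f(2) = −4. y(2) = 2 − (−4)·(2 − 3)/((−4) − 15) = 42/19.
f(2) = −4, f(42/19) = −8220/6859. y(3) = (42/19) − (−8220/6859)·((42/19) − 2)/((−8220/6859) − (−4)) = 2763/1201.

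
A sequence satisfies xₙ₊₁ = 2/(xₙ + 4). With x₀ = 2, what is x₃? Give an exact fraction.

x₁ = 2/(2 + 4) = 1/3.
x₂ = 2/(1/3 + 4) = 6/13.
x₃ = 2/(6/13 + 4) = 13/29.

13/29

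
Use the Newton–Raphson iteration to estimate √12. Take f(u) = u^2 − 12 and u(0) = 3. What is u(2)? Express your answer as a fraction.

f'(u) = 2u.
f(3) = −3, f'(3) = 6, so u(1) = 3 − (−3)/6 = 7/2.
f(7/2) = 1/4, f'(7/2) = 7, so u(2) = (7/2) − (1/4)/7 = 97/28.

97/28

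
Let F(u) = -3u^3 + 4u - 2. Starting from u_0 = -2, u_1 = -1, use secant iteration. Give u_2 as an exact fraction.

F(-2) = 14, F(-1) = -3. u_2 = (-1) - (-3)·((-1) - (-2))/((-3) - 14) = -20/17.

-20/17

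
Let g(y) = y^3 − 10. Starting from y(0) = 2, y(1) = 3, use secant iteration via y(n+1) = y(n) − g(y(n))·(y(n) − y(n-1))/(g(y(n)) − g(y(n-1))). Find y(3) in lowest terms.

g(2) = −2, g(3) = 17. y(2) = 3 − 17·(3 − 2)/(17 − (−2)) = 40/19.
g(3) = 17, g(40/19) = −4590/6859. y(3) = (40/19) − (−4590/6859)·((40/19) − 3)/((−4590/6859) − 17) = 15250/7129.

15250/7129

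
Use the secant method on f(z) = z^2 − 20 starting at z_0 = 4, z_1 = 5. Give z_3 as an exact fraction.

f(4) = −4, f(5) = 5. z_2 = 5 − 5·(5 − 4)/(5 − (−4)) = 40/9.
f(5) = 5, f(40/9) = −20/81. z_3 = (40/9) − (−20/81)·((40/9) − 5)/((−20/81) − 5) = 76/17.

76/17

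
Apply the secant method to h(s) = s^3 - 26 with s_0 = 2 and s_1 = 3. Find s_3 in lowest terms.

28370/9577

h(2) = -18, h(3) = 1. s_2 = 3 - 1·(3 - 2)/(1 - (-18)) = 56/19.
h(3) = 1, h(56/19) = -2718/6859. s_3 = (56/19) - (-2718/6859)·((56/19) - 3)/((-2718/6859) - 1) = 28370/9577.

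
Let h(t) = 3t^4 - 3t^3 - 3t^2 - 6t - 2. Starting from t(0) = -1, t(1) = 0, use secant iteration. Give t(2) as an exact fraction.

h(-1) = 7, h(0) = -2. t(2) = 0 - (-2)·(0 - (-1))/((-2) - 7) = -2/9.

-2/9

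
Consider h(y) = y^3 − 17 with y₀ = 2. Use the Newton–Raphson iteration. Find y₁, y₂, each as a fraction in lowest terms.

h'(y) = 3y^2.
h(2) = −9, h'(2) = 12, so y₁ = 2 − (−9)/12 = 11/4.
h(11/4) = 243/64, h'(11/4) = 363/16, so y₂ = (11/4) − (243/64)/(363/16) = 625/242.

y₁ = 11/4, y₂ = 625/242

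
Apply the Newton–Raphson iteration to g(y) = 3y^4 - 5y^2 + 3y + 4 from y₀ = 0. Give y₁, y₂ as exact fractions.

g'(y) = 12y^3 - 10y + 3.
g(0) = 4, g'(0) = 3, so y₁ = 0 - 4/3 = -4/3.
g(-4/3) = 16/27, g'(-4/3) = -109/9, so y₂ = (-4/3) - (16/27)/(-109/9) = -140/109.

y₁ = -4/3, y₂ = -140/109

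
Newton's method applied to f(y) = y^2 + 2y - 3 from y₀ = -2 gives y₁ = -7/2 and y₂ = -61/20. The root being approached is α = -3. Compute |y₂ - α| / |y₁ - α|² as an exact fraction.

y₁ - α = -7/2 - (-3) = -7/2 + 3 = -1/2, so |y₁ - α| = 1/2.
y₂ - α = -61/20 - (-3) = -61/20 + 3 = -1/20, so |y₂ - α| = 1/20.
|y₁ - α|² = 1/4.
Ratio = (1/20) / (1/4) = 1/5.

1/5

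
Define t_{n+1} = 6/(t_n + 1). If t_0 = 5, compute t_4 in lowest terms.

t_1 = 6/(5 + 1) = 1.
t_2 = 6/(1 + 1) = 3.
t_3 = 6/(3 + 1) = 3/2.
t_4 = 6/(3/2 + 1) = 12/5.

12/5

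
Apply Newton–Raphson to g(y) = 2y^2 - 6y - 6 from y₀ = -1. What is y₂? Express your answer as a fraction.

g'(y) = 4y - 6.
g(-1) = 2, g'(-1) = -10, so y₁ = (-1) - 2/(-10) = -4/5.
g(-4/5) = 2/25, g'(-4/5) = -46/5, so y₂ = (-4/5) - (2/25)/(-46/5) = -91/115.

-91/115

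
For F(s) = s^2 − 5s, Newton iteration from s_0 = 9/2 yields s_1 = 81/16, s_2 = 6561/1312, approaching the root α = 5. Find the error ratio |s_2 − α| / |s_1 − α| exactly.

1/82

s_1 − α = 81/16 − 5 = 1/16, so |s_1 − α| = 1/16.
s_2 − α = 6561/1312 − 5 = 1/1312, so |s_2 − α| = 1/1312.
Ratio = (1/1312) / (1/16) = 1/82.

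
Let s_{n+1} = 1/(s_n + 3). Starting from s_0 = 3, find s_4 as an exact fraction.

s_1 = 1/(3 + 3) = 1/6.
s_2 = 1/(1/6 + 3) = 6/19.
s_3 = 1/(6/19 + 3) = 19/63.
s_4 = 1/(19/63 + 3) = 63/208.

63/208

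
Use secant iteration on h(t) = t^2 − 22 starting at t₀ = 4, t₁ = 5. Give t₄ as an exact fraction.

h(4) = −6, h(5) = 3. t₂ = 5 − 3·(5 − 4)/(3 − (−6)) = 14/3.
h(5) = 3, h(14/3) = −2/9. t₃ = (14/3) − (−2/9)·((14/3) − 5)/((−2/9) − 3) = 136/29.
h(14/3) = −2/9, h(136/29) = −6/841. t₄ = (136/29) − (−6/841)·((136/29) − (14/3))/((−6/841) − (−2/9)) = 1909/407.

1909/407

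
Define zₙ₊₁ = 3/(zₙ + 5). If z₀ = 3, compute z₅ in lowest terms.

3972/7337

z₁ = 3/(3 + 5) = 3/8.
z₂ = 3/(3/8 + 5) = 24/43.
z₃ = 3/(24/43 + 5) = 129/239.
z₄ = 3/(129/239 + 5) = 717/1324.
z₅ = 3/(717/1324 + 5) = 3972/7337.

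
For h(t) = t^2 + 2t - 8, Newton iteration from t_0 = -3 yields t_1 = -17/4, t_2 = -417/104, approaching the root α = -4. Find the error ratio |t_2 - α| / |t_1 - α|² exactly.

2/13

t_1 - α = -17/4 - (-4) = -17/4 + 4 = -1/4, so |t_1 - α| = 1/4.
t_2 - α = -417/104 - (-4) = -417/104 + 4 = -1/104, so |t_2 - α| = 1/104.
|t_1 - α|² = 1/16.
Ratio = (1/104) / (1/16) = 2/13.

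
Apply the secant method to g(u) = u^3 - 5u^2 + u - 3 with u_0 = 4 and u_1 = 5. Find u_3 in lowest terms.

17656/3589

g(4) = -15, g(5) = 2. u_2 = 5 - 2·(5 - 4)/(2 - (-15)) = 83/17.
g(5) = 2, g(83/17) = -4530/4913. u_3 = (83/17) - (-4530/4913)·((83/17) - 5)/((-4530/4913) - 2) = 17656/3589.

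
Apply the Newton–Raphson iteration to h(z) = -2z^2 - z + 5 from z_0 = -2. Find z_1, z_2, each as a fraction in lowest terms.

h'(z) = -4z - 1.
h(-2) = -1, h'(-2) = 7, so z_1 = (-2) - (-1)/7 = -13/7.
h(-13/7) = -2/49, h'(-13/7) = 45/7, so z_2 = (-13/7) - (-2/49)/(45/7) = -583/315.

z_1 = -13/7, z_2 = -583/315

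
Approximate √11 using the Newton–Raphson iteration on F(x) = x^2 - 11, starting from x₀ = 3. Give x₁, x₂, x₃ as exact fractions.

F'(x) = 2x.
F(3) = -2, F'(3) = 6, so x₁ = 3 - (-2)/6 = 10/3.
F(10/3) = 1/9, F'(10/3) = 20/3, so x₂ = (10/3) - (1/9)/(20/3) = 199/60.
F(199/60) = 1/3600, F'(199/60) = 199/30, so x₃ = (199/60) - (1/3600)/(199/30) = 79201/23880.

x₁ = 10/3, x₂ = 199/60, x₃ = 79201/23880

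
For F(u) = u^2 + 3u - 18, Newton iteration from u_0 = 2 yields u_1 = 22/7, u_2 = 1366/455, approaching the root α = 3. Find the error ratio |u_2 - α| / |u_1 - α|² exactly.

7/65

u_1 - α = 22/7 - 3 = 1/7, so |u_1 - α| = 1/7.
u_2 - α = 1366/455 - 3 = 1/455, so |u_2 - α| = 1/455.
|u_1 - α|² = 1/49.
Ratio = (1/455) / (1/49) = 7/65.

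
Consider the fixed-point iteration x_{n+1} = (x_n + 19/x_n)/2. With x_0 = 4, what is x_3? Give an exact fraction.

x_1 = (4 + 19/4)/2 = 35/8.
x_2 = (35/8 + 19/(35/8))/2 = 2441/560.
x_3 = (2441/560 + 19/(2441/560))/2 = 11916881/2733920.

11916881/2733920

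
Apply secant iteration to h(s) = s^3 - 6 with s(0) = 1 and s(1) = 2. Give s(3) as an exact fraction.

h(1) = -5, h(2) = 2. s(2) = 2 - 2·(2 - 1)/(2 - (-5)) = 12/7.
h(2) = 2, h(12/7) = -330/343. s(3) = (12/7) - (-330/343)·((12/7) - 2)/((-330/343) - 2) = 459/254.

459/254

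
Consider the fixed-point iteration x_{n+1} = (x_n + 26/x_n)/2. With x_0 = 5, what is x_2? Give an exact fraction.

x_1 = (5 + 26/5)/2 = 51/10.
x_2 = (51/10 + 26/(51/10))/2 = 5201/1020.

5201/1020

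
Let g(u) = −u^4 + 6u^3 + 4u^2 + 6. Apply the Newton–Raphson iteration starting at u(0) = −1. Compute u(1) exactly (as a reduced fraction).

g'(u) = −4u^3 + 18u^2 + 8u.
g(−1) = 3, g'(−1) = 14, so u(1) = (−1) − 3/14 = −17/14.

−17/14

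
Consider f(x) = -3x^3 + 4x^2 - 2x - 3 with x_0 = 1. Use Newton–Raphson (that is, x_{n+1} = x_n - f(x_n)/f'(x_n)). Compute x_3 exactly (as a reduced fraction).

f'(x) = -9x^2 + 8x - 2.
f(1) = -4, f'(1) = -3, so x_1 = 1 - (-4)/(-3) = -1/3.
f(-1/3) = -16/9, f'(-1/3) = -17/3, so x_2 = (-1/3) - (-16/9)/(-17/3) = -11/17.
f(-11/17) = 3840/4913, f'(-11/17) = -3163/289, so x_3 = (-11/17) - (3840/4913)/(-3163/289) = -30953/53771.

-30953/53771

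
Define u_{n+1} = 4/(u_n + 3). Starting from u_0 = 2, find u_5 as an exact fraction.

1228/1229

u_1 = 4/(2 + 3) = 4/5.
u_2 = 4/(4/5 + 3) = 20/19.
u_3 = 4/(20/19 + 3) = 76/77.
u_4 = 4/(76/77 + 3) = 308/307.
u_5 = 4/(308/307 + 3) = 1228/1229.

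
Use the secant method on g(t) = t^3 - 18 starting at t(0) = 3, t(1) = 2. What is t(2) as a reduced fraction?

g(3) = 9, g(2) = -10. t(2) = 2 - (-10)·(2 - 3)/((-10) - 9) = 48/19.

48/19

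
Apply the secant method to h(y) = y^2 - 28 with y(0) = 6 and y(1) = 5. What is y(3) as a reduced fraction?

598/113

h(6) = 8, h(5) = -3. y(2) = 5 - (-3)·(5 - 6)/((-3) - 8) = 58/11.
h(5) = -3, h(58/11) = -24/121. y(3) = (58/11) - (-24/121)·((58/11) - 5)/((-24/121) - (-3)) = 598/113.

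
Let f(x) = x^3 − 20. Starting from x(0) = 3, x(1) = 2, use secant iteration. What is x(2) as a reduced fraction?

50/19

f(3) = 7, f(2) = −12. x(2) = 2 − (−12)·(2 − 3)/((−12) − 7) = 50/19.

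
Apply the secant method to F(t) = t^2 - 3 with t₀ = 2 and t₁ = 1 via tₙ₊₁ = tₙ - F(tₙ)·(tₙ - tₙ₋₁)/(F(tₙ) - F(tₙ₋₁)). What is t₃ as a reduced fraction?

F(2) = 1, F(1) = -2. t₂ = 1 - (-2)·(1 - 2)/((-2) - 1) = 5/3.
F(1) = -2, F(5/3) = -2/9. t₃ = (5/3) - (-2/9)·((5/3) - 1)/((-2/9) - (-2)) = 7/4.

7/4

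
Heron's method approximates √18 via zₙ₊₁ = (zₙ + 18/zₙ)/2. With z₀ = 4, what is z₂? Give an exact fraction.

z₁ = (4 + 18/4)/2 = 17/4.
z₂ = (17/4 + 18/(17/4))/2 = 577/136.

577/136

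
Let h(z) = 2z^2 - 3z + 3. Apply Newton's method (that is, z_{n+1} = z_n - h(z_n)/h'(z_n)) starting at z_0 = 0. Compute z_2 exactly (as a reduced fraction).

h'(z) = 4z - 3.
h(0) = 3, h'(0) = -3, so z_1 = 0 - 3/(-3) = 1.
h(1) = 2, h'(1) = 1, so z_2 = 1 - 2/1 = -1.

-1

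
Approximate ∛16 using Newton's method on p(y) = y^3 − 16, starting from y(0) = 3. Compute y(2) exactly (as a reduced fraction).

250232/99225

p'(y) = 3y^2.
p(3) = 11, p'(3) = 27, so y(1) = 3 − 11/27 = 70/27.
p(70/27) = 28072/19683, p'(70/27) = 4900/243, so y(2) = (70/27) − (28072/19683)/(4900/243) = 250232/99225.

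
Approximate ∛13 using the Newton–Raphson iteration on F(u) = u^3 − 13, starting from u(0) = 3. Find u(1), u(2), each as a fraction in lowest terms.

u(1) = 67/27, u(2) = 857405/363609

F'(u) = 3u^2.
F(3) = 14, F'(3) = 27, so u(1) = 3 − 14/27 = 67/27.
F(67/27) = 44884/19683, F'(67/27) = 4489/243, so u(2) = (67/27) − (44884/19683)/(4489/243) = 857405/363609.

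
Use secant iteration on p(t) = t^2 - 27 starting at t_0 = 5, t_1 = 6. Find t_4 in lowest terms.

p(5) = -2, p(6) = 9. t_2 = 6 - 9·(6 - 5)/(9 - (-2)) = 57/11.
p(6) = 9, p(57/11) = -18/121. t_3 = (57/11) - (-18/121)·((57/11) - 6)/((-18/121) - 9) = 213/41.
p(57/11) = -18/121, p(213/41) = -18/1681. t_4 = (213/41) - (-18/1681)·((213/41) - (57/11))/((-18/1681) - (-18/121)) = 1351/260.

1351/260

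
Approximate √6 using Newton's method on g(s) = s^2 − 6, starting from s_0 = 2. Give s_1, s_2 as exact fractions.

s_1 = 5/2, s_2 = 49/20

g'(s) = 2s.
g(2) = −2, g'(2) = 4, so s_1 = 2 − (−2)/4 = 5/2.
g(5/2) = 1/4, g'(5/2) = 5, so s_2 = (5/2) − (1/4)/5 = 49/20.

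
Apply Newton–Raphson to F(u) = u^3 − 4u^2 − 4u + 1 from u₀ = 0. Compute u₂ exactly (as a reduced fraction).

F'(u) = 3u^2 − 8u − 4.
F(0) = 1, F'(0) = −4, so u₁ = 0 − 1/(−4) = 1/4.
F(1/4) = −15/64, F'(1/4) = −93/16, so u₂ = (1/4) − (−15/64)/(−93/16) = 13/62.

13/62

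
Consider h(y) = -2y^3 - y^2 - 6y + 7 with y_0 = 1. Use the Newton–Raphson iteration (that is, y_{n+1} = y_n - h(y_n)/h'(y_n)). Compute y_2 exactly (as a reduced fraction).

h'(y) = -6y^2 - 2y - 6.
h(1) = -2, h'(1) = -14, so y_1 = 1 - (-2)/(-14) = 6/7.
h(6/7) = -47/343, h'(6/7) = -594/49, so y_2 = (6/7) - (-47/343)/(-594/49) = 3517/4158.

3517/4158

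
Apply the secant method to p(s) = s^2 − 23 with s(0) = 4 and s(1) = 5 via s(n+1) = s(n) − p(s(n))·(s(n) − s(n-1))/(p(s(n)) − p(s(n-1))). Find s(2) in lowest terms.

p(4) = −7, p(5) = 2. s(2) = 5 − 2·(5 − 4)/(2 − (−7)) = 43/9.

43/9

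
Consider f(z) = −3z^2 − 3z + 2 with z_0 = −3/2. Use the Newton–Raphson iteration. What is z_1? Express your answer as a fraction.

−35/24

f'(z) = −6z − 3.
f(−3/2) = −1/4, f'(−3/2) = 6, so z_1 = (−3/2) − (−1/4)/6 = −35/24.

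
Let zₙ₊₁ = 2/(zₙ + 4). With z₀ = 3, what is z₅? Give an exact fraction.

298/663

z₁ = 2/(3 + 4) = 2/7.
z₂ = 2/(2/7 + 4) = 7/15.
z₃ = 2/(7/15 + 4) = 30/67.
z₄ = 2/(30/67 + 4) = 67/149.
z₅ = 2/(67/149 + 4) = 298/663.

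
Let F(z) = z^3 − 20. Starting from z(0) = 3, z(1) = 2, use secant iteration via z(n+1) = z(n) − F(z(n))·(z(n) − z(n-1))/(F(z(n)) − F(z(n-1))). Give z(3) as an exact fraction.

F(3) = 7, F(2) = −12. z(2) = 2 − (−12)·(2 − 3)/((−12) − 7) = 50/19.
F(2) = −12, F(50/19) = −12180/6859. z(3) = (50/19) − (−12180/6859)·((50/19) − 2)/((−12180/6859) − (−12)) = 1335/487.

1335/487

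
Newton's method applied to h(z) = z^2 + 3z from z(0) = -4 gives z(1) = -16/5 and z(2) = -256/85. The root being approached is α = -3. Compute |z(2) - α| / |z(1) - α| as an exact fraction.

z(1) - α = -16/5 - (-3) = -16/5 + 3 = -1/5, so |z(1) - α| = 1/5.
z(2) - α = -256/85 - (-3) = -256/85 + 3 = -1/85, so |z(2) - α| = 1/85.
Ratio = (1/85) / (1/5) = 1/17.

1/17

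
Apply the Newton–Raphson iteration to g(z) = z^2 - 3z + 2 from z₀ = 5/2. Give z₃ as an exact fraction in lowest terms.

13121/6560

g'(z) = 2z - 3.
g(5/2) = 3/4, g'(5/2) = 2, so z₁ = (5/2) - (3/4)/2 = 17/8.
g(17/8) = 9/64, g'(17/8) = 5/4, so z₂ = (17/8) - (9/64)/(5/4) = 161/80.
g(161/80) = 81/6400, g'(161/80) = 41/40, so z₃ = (161/80) - (81/6400)/(41/40) = 13121/6560.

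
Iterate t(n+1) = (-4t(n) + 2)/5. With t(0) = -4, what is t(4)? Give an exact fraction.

t(1) = (-4·(-4) + 2)/5 = 18/5.
t(2) = (-4·(18/5) + 2)/5 = -62/25.
t(3) = (-4·(-62/25) + 2)/5 = 298/125.
t(4) = (-4·(298/125) + 2)/5 = -942/625.

-942/625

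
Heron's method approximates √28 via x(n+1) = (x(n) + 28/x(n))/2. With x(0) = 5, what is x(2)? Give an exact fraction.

5609/1060

x(1) = (5 + 28/5)/2 = 53/10.
x(2) = (53/10 + 28/(53/10))/2 = 5609/1060.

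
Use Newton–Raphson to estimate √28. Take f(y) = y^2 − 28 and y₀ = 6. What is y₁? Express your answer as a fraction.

f'(y) = 2y.
f(6) = 8, f'(6) = 12, so y₁ = 6 − 8/12 = 16/3.

16/3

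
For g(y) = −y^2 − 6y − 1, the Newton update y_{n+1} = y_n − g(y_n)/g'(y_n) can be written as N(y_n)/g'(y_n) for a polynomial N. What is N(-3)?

g'(y) = −2y − 6.
N(y) = y·g'(y) − g(y) = y·(−2y − 6) − (−y^2 − 6y − 1) = −y^2 + 1.
N(-3) = −8.

−8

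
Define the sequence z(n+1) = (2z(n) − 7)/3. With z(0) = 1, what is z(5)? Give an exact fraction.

−1445/243

z(1) = (2·1 − 7)/3 = −5/3.
z(2) = (2·(−5/3) − 7)/3 = −31/9.
z(3) = (2·(−31/9) − 7)/3 = −125/27.
z(4) = (2·(−125/27) − 7)/3 = −439/81.
z(5) = (2·(−439/81) − 7)/3 = −1445/243.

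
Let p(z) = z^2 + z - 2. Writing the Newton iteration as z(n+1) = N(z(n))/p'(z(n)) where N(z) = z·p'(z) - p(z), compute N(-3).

11

p'(z) = 2z + 1.
N(z) = z·p'(z) - p(z) = z·(2z + 1) - (z^2 + z - 2) = z^2 + 2.
N(-3) = 11.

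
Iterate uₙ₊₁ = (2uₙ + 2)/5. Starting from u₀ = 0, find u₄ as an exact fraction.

u₁ = (2·0 + 2)/5 = 2/5.
u₂ = (2·(2/5) + 2)/5 = 14/25.
u₃ = (2·(14/25) + 2)/5 = 78/125.
u₄ = (2·(78/125) + 2)/5 = 406/625.

406/625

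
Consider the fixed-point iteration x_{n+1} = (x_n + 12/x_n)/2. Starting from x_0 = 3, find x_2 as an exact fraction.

x_1 = (3 + 12/3)/2 = 7/2.
x_2 = (7/2 + 12/(7/2))/2 = 97/28.

97/28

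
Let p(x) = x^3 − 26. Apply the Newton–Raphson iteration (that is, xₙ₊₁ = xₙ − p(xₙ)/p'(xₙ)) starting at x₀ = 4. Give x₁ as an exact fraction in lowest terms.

77/24

p'(x) = 3x^2.
p(4) = 38, p'(4) = 48, so x₁ = 4 − 38/48 = 77/24.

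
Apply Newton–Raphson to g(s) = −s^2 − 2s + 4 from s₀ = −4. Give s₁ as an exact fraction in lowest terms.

−10/3

g'(s) = −2s − 2.
g(−4) = −4, g'(−4) = 6, so s₁ = (−4) − (−4)/6 = −10/3.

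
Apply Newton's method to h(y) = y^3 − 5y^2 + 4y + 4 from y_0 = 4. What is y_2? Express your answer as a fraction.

h'(y) = 3y^2 − 10y + 4.
h(4) = 4, h'(4) = 12, so y_1 = 4 − 4/12 = 11/3.
h(11/3) = 20/27, h'(11/3) = 23/3, so y_2 = (11/3) − (20/27)/(23/3) = 739/207.

739/207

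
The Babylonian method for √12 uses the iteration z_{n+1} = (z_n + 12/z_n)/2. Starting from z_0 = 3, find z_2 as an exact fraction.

z_1 = (3 + 12/3)/2 = 7/2.
z_2 = (7/2 + 12/(7/2))/2 = 97/28.

97/28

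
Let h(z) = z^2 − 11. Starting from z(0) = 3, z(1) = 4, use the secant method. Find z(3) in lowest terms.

h(3) = −2, h(4) = 5. z(2) = 4 − 5·(4 − 3)/(5 − (−2)) = 23/7.
h(4) = 5, h(23/7) = −10/49. z(3) = (23/7) − (−10/49)·((23/7) − 4)/((−10/49) − 5) = 169/51.

169/51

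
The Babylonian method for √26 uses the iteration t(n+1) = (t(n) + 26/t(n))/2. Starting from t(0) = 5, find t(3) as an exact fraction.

54100801/10610040

t(1) = (5 + 26/5)/2 = 51/10.
t(2) = (51/10 + 26/(51/10))/2 = 5201/1020.
t(3) = (5201/1020 + 26/(5201/1020))/2 = 54100801/10610040.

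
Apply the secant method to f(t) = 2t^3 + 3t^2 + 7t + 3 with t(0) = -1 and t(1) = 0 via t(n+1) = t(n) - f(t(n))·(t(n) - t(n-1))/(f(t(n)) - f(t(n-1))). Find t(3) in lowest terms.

-1/2

f(-1) = -3, f(0) = 3. t(2) = 0 - 3·(0 - (-1))/(3 - (-3)) = -1/2.
f(0) = 3, f(-1/2) = 0. t(3) = (-1/2) - 0·((-1/2) - 0)/(0 - 3) = -1/2.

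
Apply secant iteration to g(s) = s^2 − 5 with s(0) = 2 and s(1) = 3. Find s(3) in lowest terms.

g(2) = −1, g(3) = 4. s(2) = 3 − 4·(3 − 2)/(4 − (−1)) = 11/5.
g(3) = 4, g(11/5) = −4/25. s(3) = (11/5) − (−4/25)·((11/5) − 3)/((−4/25) − 4) = 29/13.

29/13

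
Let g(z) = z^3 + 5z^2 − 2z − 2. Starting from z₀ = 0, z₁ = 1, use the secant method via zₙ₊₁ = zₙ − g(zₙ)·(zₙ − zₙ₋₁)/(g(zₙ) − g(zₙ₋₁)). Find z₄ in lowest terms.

g(0) = −2, g(1) = 2. z₂ = 1 − 2·(1 − 0)/(2 − (−2)) = 1/2.
g(1) = 2, g(1/2) = −13/8. z₃ = (1/2) − (−13/8)·((1/2) − 1)/((−13/8) − 2) = 21/29.
g(1/2) = −13/8, g(21/29) = −10894/24389. z₄ = (21/29) − (−10894/24389)·((21/29) − (1/2))/((−10894/24389) − (−13/8)) = 14309/17685.

14309/17685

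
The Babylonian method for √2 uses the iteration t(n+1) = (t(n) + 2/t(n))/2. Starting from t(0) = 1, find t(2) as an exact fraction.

t(1) = (1 + 2/1)/2 = 3/2.
t(2) = (3/2 + 2/(3/2))/2 = 17/12.

17/12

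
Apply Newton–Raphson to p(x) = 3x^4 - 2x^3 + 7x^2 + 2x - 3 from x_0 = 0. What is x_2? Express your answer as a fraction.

813/800

p'(x) = 12x^3 - 6x^2 + 14x + 2.
p(0) = -3, p'(0) = 2, so x_1 = 0 - (-3)/2 = 3/2.
p(3/2) = 387/16, p'(3/2) = 50, so x_2 = (3/2) - (387/16)/50 = 813/800.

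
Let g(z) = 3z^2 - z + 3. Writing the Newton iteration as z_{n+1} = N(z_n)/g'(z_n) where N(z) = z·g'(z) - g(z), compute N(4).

45

g'(z) = 6z - 1.
N(z) = z·g'(z) - g(z) = z·(6z - 1) - (3z^2 - z + 3) = 3z^2 - 3.
N(4) = 45.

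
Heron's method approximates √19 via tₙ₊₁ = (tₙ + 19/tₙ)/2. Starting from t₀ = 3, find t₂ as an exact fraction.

t₁ = (3 + 19/3)/2 = 14/3.
t₂ = (14/3 + 19/(14/3))/2 = 367/84.

367/84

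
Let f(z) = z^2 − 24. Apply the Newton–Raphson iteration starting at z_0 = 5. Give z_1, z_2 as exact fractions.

z_1 = 49/10, z_2 = 4801/980

f'(z) = 2z.
f(5) = 1, f'(5) = 10, so z_1 = 5 − 1/10 = 49/10.
f(49/10) = 1/100, f'(49/10) = 49/5, so z_2 = (49/10) − (1/100)/(49/5) = 4801/980.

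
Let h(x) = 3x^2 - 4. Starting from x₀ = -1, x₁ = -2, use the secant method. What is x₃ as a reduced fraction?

-8/7

h(-1) = -1, h(-2) = 8. x₂ = (-2) - 8·((-2) - (-1))/(8 - (-1)) = -10/9.
h(-2) = 8, h(-10/9) = -8/27. x₃ = (-10/9) - (-8/27)·((-10/9) - (-2))/((-8/27) - 8) = -8/7.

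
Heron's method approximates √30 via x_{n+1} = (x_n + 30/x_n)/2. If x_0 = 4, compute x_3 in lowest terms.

x_1 = (4 + 30/4)/2 = 23/4.
x_2 = (23/4 + 30/(23/4))/2 = 1009/184.
x_3 = (1009/184 + 30/(1009/184))/2 = 2033761/371312.

2033761/371312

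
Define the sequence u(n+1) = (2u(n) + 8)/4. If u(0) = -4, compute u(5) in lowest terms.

u(1) = (2·(-4) + 8)/4 = 0.
u(2) = (2·0 + 8)/4 = 2.
u(3) = (2·2 + 8)/4 = 3.
u(4) = (2·3 + 8)/4 = 7/2.
u(5) = (2·(7/2) + 8)/4 = 15/4.

15/4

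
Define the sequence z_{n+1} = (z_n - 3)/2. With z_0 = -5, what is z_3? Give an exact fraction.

-13/4

z_1 = ((-5) - 3)/2 = -4.
z_2 = ((-4) - 3)/2 = -7/2.
z_3 = ((-7/2) - 3)/2 = -13/4.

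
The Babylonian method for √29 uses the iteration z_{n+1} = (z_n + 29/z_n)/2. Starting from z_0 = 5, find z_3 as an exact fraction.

z_1 = (5 + 29/5)/2 = 27/5.
z_2 = (27/5 + 29/(27/5))/2 = 727/135.
z_3 = (727/135 + 29/(727/135))/2 = 528527/98145.

528527/98145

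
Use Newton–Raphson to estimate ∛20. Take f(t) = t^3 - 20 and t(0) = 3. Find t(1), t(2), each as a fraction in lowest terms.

t(1) = 74/27, t(2) = 301027/110889

f'(t) = 3t^2.
f(3) = 7, f'(3) = 27, so t(1) = 3 - 7/27 = 74/27.
f(74/27) = 11564/19683, f'(74/27) = 5476/243, so t(2) = (74/27) - (11564/19683)/(5476/243) = 301027/110889.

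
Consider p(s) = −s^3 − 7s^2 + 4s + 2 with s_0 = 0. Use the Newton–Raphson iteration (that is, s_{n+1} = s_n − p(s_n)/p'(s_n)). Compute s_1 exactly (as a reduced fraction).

p'(s) = −3s^2 − 14s + 4.
p(0) = 2, p'(0) = 4, so s_1 = 0 − 2/4 = −1/2.

−1/2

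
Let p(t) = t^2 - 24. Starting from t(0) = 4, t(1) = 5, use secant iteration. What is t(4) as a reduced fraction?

4801/980

p(4) = -8, p(5) = 1. t(2) = 5 - 1·(5 - 4)/(1 - (-8)) = 44/9.
p(5) = 1, p(44/9) = -8/81. t(3) = (44/9) - (-8/81)·((44/9) - 5)/((-8/81) - 1) = 436/89.
p(44/9) = -8/81, p(436/89) = -8/7921. t(4) = (436/89) - (-8/7921)·((436/89) - (44/9))/((-8/7921) - (-8/81)) = 4801/980.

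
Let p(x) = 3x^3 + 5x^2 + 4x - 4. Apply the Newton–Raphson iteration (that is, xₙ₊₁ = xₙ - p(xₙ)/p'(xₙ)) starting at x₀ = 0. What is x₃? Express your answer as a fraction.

p'(x) = 9x^2 + 10x + 4.
p(0) = -4, p'(0) = 4, so x₁ = 0 - (-4)/4 = 1.
p(1) = 8, p'(1) = 23, so x₂ = 1 - 8/23 = 15/23.
p(15/23) = 19072/12167, p'(15/23) = 7591/529, so x₃ = (15/23) - (19072/12167)/(7591/529) = 94793/174593.

94793/174593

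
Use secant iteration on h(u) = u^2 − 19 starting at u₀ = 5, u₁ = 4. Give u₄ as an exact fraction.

h(5) = 6, h(4) = −3. u₂ = 4 − (−3)·(4 − 5)/((−3) − 6) = 13/3.
h(4) = −3, h(13/3) = −2/9. u₃ = (13/3) − (−2/9)·((13/3) − 4)/((−2/9) − (−3)) = 109/25.
h(13/3) = −2/9, h(109/25) = 6/625. u₄ = (109/25) − (6/625)·((109/25) − (13/3))/((6/625) − (−2/9)) = 1421/326.

1421/326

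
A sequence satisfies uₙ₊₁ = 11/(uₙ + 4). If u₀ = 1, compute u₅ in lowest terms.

11627/6197

u₁ = 11/(1 + 4) = 11/5.
u₂ = 11/(11/5 + 4) = 55/31.
u₃ = 11/(55/31 + 4) = 341/179.
u₄ = 11/(341/179 + 4) = 1969/1057.
u₅ = 11/(1969/1057 + 4) = 11627/6197.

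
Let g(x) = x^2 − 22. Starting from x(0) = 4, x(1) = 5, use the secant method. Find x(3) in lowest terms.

136/29

g(4) = −6, g(5) = 3. x(2) = 5 − 3·(5 − 4)/(3 − (−6)) = 14/3.
g(5) = 3, g(14/3) = −2/9. x(3) = (14/3) − (−2/9)·((14/3) − 5)/((−2/9) − 3) = 136/29.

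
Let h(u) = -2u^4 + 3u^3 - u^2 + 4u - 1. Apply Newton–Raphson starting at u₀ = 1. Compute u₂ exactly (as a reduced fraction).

h'(u) = -8u^3 + 9u^2 - 2u + 4.
h(1) = 3, h'(1) = 3, so u₁ = 1 - 3/3 = 0.
h(0) = -1, h'(0) = 4, so u₂ = 0 - (-1)/4 = 1/4.

1/4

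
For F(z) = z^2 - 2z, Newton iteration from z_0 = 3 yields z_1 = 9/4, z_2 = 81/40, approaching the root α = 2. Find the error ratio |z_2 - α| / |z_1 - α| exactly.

z_1 - α = 9/4 - 2 = 1/4, so |z_1 - α| = 1/4.
z_2 - α = 81/40 - 2 = 1/40, so |z_2 - α| = 1/40.
Ratio = (1/40) / (1/4) = 1/10.

1/10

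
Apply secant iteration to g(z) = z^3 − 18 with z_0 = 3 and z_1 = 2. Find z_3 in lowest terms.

g(3) = 9, g(2) = −10. z_2 = 2 − (−10)·(2 − 3)/((−10) − 9) = 48/19.
g(2) = −10, g(48/19) = −12870/6859. z_3 = (48/19) − (−12870/6859)·((48/19) − 2)/((−12870/6859) − (−10)) = 7377/2786.

7377/2786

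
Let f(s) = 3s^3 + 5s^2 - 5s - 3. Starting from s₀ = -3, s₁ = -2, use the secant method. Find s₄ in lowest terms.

f(-3) = -24, f(-2) = 3. s₂ = (-2) - 3·((-2) - (-3))/(3 - (-24)) = -19/9.
f(-2) = 3, f(-19/9) = 392/243. s₃ = (-19/9) - (392/243)·((-19/9) - (-2))/((392/243) - 3) = -755/337.
f(-19/9) = 392/243, f(-755/337) = -16709784/38272753. s₄ = (-755/337) - (-16709784/38272753)·((-755/337) - (-19/9))/((-16709784/38272753) - (392/243)) = -7686589/3473651.

-7686589/3473651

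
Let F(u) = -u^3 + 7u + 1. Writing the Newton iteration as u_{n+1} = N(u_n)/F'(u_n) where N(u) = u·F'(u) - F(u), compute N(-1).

1

F'(u) = -3u^2 + 7.
N(u) = u·F'(u) - F(u) = u·(-3u^2 + 7) - (-u^3 + 7u + 1) = -2u^3 - 1.
N(-1) = 1.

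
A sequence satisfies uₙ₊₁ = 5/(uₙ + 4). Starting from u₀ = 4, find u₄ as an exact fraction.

940/937

u₁ = 5/(4 + 4) = 5/8.
u₂ = 5/(5/8 + 4) = 40/37.
u₃ = 5/(40/37 + 4) = 185/188.
u₄ = 5/(185/188 + 4) = 940/937.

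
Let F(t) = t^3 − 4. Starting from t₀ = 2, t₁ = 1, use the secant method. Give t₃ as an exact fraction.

122/73

F(2) = 4, F(1) = −3. t₂ = 1 − (−3)·(1 − 2)/((−3) − 4) = 10/7.
F(1) = −3, F(10/7) = −372/343. t₃ = (10/7) − (−372/343)·((10/7) − 1)/((−372/343) − (−3)) = 122/73.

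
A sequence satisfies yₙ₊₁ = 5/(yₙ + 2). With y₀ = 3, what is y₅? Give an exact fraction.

y₁ = 5/(3 + 2) = 1.
y₂ = 5/(1 + 2) = 5/3.
y₃ = 5/(5/3 + 2) = 15/11.
y₄ = 5/(15/11 + 2) = 55/37.
y₅ = 5/(55/37 + 2) = 185/129.

185/129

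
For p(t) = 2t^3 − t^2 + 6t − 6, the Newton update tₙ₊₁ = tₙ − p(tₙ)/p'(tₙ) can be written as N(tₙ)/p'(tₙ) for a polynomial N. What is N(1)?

9

p'(t) = 6t^2 − 2t + 6.
N(t) = t·p'(t) − p(t) = t·(6t^2 − 2t + 6) − (2t^3 − t^2 + 6t − 6) = 4t^3 − t^2 + 6.
N(1) = 9.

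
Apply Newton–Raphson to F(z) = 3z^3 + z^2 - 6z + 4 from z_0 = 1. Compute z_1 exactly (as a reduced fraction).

F'(z) = 9z^2 + 2z - 6.
F(1) = 2, F'(1) = 5, so z_1 = 1 - 2/5 = 3/5.

3/5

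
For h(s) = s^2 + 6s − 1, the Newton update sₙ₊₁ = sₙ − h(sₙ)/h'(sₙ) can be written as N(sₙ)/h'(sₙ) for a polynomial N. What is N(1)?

h'(s) = 2s + 6.
N(s) = s·h'(s) − h(s) = s·(2s + 6) − (s^2 + 6s − 1) = s^2 + 1.
N(1) = 2.

2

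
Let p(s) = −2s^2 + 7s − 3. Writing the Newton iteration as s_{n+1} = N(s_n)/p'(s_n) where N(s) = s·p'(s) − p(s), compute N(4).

−29

p'(s) = −4s + 7.
N(s) = s·p'(s) − p(s) = s·(−4s + 7) − (−2s^2 + 7s − 3) = −2s^2 + 3.
N(4) = −29.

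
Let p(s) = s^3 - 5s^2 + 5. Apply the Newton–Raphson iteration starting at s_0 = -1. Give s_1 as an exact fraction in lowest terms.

p'(s) = 3s^2 - 10s.
p(-1) = -1, p'(-1) = 13, so s_1 = (-1) - (-1)/13 = -12/13.

-12/13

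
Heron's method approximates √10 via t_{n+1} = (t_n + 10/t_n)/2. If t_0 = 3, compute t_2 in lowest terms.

721/228

t_1 = (3 + 10/3)/2 = 19/6.
t_2 = (19/6 + 10/(19/6))/2 = 721/228.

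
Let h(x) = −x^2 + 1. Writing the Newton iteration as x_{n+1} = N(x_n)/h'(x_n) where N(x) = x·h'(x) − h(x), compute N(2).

−5

h'(x) = −2x.
N(x) = x·h'(x) − h(x) = x·(−2x) − (−x^2 + 1) = −x^2 − 1.
N(2) = −5.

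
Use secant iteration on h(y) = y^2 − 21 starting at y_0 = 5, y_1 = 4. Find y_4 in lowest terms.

14513/3167

h(5) = 4, h(4) = −5. y_2 = 4 − (−5)·(4 − 5)/((−5) − 4) = 41/9.
h(4) = −5, h(41/9) = −20/81. y_3 = (41/9) − (−20/81)·((41/9) − 4)/((−20/81) − (−5)) = 353/77.
h(41/9) = −20/81, h(353/77) = 100/5929. y_4 = (353/77) − (100/5929)·((353/77) − (41/9))/((100/5929) − (−20/81)) = 14513/3167.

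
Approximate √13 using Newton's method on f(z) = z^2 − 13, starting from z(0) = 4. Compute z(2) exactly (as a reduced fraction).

1673/464

f'(z) = 2z.
f(4) = 3, f'(4) = 8, so z(1) = 4 − 3/8 = 29/8.
f(29/8) = 9/64, f'(29/8) = 29/4, so z(2) = (29/8) − (9/64)/(29/4) = 1673/464.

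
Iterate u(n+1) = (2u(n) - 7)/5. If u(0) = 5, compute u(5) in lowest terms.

u(1) = (2·5 - 7)/5 = 3/5.
u(2) = (2·(3/5) - 7)/5 = -29/25.
u(3) = (2·(-29/25) - 7)/5 = -233/125.
u(4) = (2·(-233/125) - 7)/5 = -1341/625.
u(5) = (2·(-1341/625) - 7)/5 = -7057/3125.

-7057/3125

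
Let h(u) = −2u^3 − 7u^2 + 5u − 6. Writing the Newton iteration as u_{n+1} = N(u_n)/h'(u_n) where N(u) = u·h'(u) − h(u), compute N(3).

−165

h'(u) = −6u^2 − 14u + 5.
N(u) = u·h'(u) − h(u) = u·(−6u^2 − 14u + 5) − (−2u^3 − 7u^2 + 5u − 6) = −4u^3 − 7u^2 + 6.
N(3) = −165.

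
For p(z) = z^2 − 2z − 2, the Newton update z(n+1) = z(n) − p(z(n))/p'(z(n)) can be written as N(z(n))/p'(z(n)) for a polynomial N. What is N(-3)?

p'(z) = 2z − 2.
N(z) = z·p'(z) − p(z) = z·(2z − 2) − (z^2 − 2z − 2) = z^2 + 2.
N(-3) = 11.

11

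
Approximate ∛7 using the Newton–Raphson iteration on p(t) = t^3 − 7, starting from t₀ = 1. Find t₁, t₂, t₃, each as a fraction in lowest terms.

t₁ = 3, t₂ = 61/27, t₃ = 591743/301401

p'(t) = 3t^2.
p(1) = −6, p'(1) = 3, so t₁ = 1 − (−6)/3 = 3.
p(3) = 20, p'(3) = 27, so t₂ = 3 − 20/27 = 61/27.
p(61/27) = 89200/19683, p'(61/27) = 3721/243, so t₃ = (61/27) − (89200/19683)/(3721/243) = 591743/301401.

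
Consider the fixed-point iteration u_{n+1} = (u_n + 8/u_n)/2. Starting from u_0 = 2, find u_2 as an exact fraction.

u_1 = (2 + 8/2)/2 = 3.
u_2 = (3 + 8/3)/2 = 17/6.

17/6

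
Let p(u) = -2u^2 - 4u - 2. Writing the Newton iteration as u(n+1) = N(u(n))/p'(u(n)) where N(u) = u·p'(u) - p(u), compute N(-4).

-30

p'(u) = -4u - 4.
N(u) = u·p'(u) - p(u) = u·(-4u - 4) - (-2u^2 - 4u - 2) = -2u^2 + 2.
N(-4) = -30.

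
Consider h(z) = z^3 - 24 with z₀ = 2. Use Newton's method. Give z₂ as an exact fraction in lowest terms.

662/225

h'(z) = 3z^2.
h(2) = -16, h'(2) = 12, so z₁ = 2 - (-16)/12 = 10/3.
h(10/3) = 352/27, h'(10/3) = 100/3, so z₂ = (10/3) - (352/27)/(100/3) = 662/225.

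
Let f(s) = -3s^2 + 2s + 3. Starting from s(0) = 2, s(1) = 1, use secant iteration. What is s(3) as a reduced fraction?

24/17

f(2) = -5, f(1) = 2. s(2) = 1 - 2·(1 - 2)/(2 - (-5)) = 9/7.
f(1) = 2, f(9/7) = 30/49. s(3) = (9/7) - (30/49)·((9/7) - 1)/((30/49) - 2) = 24/17.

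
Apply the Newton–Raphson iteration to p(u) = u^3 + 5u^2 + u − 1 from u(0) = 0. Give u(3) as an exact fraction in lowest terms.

p'(u) = 3u^2 + 10u + 1.
p(0) = −1, p'(0) = 1, so u(1) = 0 − (−1)/1 = 1.
p(1) = 6, p'(1) = 14, so u(2) = 1 − 6/14 = 4/7.
p(4/7) = 477/343, p'(4/7) = 377/49, so u(3) = (4/7) − (477/343)/(377/49) = 1031/2639.

1031/2639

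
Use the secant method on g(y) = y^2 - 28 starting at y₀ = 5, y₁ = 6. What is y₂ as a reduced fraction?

58/11

g(5) = -3, g(6) = 8. y₂ = 6 - 8·(6 - 5)/(8 - (-3)) = 58/11.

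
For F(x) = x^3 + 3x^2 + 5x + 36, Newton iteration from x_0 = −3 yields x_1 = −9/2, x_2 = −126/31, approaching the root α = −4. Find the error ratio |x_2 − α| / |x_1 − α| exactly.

x_1 − α = −9/2 − (−4) = −9/2 + 4 = −1/2, so |x_1 − α| = 1/2.
x_2 − α = −126/31 − (−4) = −126/31 + 4 = −2/31, so |x_2 − α| = 2/31.
Ratio = (2/31) / (1/2) = 4/31.

4/31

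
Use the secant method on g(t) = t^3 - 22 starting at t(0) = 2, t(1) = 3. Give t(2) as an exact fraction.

52/19

g(2) = -14, g(3) = 5. t(2) = 3 - 5·(3 - 2)/(5 - (-14)) = 52/19.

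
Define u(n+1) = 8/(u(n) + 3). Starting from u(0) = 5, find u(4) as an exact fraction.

40/23

u(1) = 8/(5 + 3) = 1.
u(2) = 8/(1 + 3) = 2.
u(3) = 8/(2 + 3) = 8/5.
u(4) = 8/(8/5 + 3) = 40/23.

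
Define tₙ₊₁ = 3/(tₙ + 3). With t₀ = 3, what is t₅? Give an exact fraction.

t₁ = 3/(3 + 3) = 1/2.
t₂ = 3/(1/2 + 3) = 6/7.
t₃ = 3/(6/7 + 3) = 7/9.
t₄ = 3/(7/9 + 3) = 27/34.
t₅ = 3/(27/34 + 3) = 34/43.

34/43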